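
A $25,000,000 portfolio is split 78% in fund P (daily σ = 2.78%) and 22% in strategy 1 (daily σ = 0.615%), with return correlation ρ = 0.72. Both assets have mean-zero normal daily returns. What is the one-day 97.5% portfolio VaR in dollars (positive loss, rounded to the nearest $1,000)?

σ_p² = 0.78²·2.78² + 0.22²·0.615² + 2·0.72·0.78·0.22·2.78·0.615 = 5.1427 (%²).
σ_p = √5.1427 = 2.268%.
At 97.5%, z = 1.960.
VaR = 1.960 × 2.268% = 4.445%; on $25,000,000 that is $1,111,250.

$1,111,000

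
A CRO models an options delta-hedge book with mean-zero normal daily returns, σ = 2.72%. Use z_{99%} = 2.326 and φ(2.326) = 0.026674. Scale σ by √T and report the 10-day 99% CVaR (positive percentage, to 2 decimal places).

22.94%

σ_{10d} = 2.72% × √10 = 8.601%.
ES multiplier = φ(z)/(1−α) = 0.026674/0.01 = 2.667.
ES = 8.601% × 2.667 = 22.939%.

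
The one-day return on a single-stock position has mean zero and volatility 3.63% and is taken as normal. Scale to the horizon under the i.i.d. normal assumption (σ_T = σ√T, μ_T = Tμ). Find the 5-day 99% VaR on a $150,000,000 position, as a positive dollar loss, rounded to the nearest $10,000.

$28,320,000

At 99%, z = 2.326.
σ_{5d} = 3.63% × √5 = 8.117%.
VaR = 2.326 × 8.117% = 18.880%.
On $150,000,000: 0.18880 × $150,000,000 = $28,320,000.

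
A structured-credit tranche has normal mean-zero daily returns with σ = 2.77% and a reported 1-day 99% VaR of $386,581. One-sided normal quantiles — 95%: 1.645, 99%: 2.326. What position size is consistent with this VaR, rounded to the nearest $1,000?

VaR as a fraction of value: z·σ = 2.326 × 2.77% = 6.44302%.
Position = $386,581 / 0.0644302 = $5,999,997.

$6,000,000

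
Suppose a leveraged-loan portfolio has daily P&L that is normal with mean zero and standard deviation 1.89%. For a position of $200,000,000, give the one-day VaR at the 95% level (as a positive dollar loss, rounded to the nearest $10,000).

At 95% one-sided, z = 1.645.
VaR = z·σ = 1.645 × 1.89% = 3.109%.
On $200,000,000: 0.03109 × $200,000,000 = $6,218,000.

$6,220,000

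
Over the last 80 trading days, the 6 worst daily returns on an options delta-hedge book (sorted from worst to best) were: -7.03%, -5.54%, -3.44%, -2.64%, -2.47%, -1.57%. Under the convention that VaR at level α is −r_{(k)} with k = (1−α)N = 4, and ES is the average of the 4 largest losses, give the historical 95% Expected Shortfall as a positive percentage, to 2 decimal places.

4.66%

The 4 worst returns sum to -18.65%.
ES = −(-18.65%) / 4 = 4.6625% ≈ 4.66%.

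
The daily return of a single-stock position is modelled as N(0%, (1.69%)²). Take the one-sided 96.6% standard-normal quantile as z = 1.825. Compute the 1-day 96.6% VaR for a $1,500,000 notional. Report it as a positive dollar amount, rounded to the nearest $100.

VaR = z·σ = 1.825 × 1.69% = 3.084%.
On $1,500,000: 0.03084 × $1,500,000 = $46,260.

$46,300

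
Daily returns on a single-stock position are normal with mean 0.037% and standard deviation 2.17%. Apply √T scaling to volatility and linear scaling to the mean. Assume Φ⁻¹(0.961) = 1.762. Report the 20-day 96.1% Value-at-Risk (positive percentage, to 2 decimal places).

16.36%

σ_{20d} = 2.17% × √20 = 9.705%; μ_{20d} = 20 × 0.037% = 0.740%.
VaR = −(0.740%) + 1.762 × 9.705% = 16.360%.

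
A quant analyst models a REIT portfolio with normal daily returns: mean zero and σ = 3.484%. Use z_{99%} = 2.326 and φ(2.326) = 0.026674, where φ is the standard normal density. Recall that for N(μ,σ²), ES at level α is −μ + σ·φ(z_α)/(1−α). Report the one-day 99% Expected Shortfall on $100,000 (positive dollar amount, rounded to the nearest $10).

$9,290

Tail multiplier: φ(z)/(1−α) = 0.026674 / 0.01 = 2.667.
ES = 3.484% × 2.667 = 9.292%.
On $100,000: 0.09292 × $100,000 = $9,292.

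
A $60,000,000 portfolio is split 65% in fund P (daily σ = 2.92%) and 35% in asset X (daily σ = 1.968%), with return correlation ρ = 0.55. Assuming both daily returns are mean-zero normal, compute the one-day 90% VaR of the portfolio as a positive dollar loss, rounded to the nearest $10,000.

σ_p² = 0.65²·2.92² + 0.35²·1.968² + 2·0.55·0.65·0.35·2.92·1.968 = 5.5149 (%²).
σ_p = √5.5149 = 2.348%.
At 90%, z = 1.282.
VaR = 1.282 × 2.348% = 3.010%; on $60,000,000 that is $1,806,000.

$1,810,000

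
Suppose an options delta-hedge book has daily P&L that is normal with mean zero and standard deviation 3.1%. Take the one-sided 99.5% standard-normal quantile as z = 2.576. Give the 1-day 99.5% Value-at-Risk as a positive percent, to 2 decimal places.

VaR = z·σ = 2.576 × 3.1% = 7.986%.

7.99%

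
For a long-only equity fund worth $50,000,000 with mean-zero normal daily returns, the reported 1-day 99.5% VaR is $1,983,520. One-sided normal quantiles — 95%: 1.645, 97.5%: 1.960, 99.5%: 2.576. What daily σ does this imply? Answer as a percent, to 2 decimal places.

VaR as a fraction: $1,983,520 / $50,000,000 = 3.967%.
σ = VaR / z = 3.967% / 2.576 = 1.540%.

1.54%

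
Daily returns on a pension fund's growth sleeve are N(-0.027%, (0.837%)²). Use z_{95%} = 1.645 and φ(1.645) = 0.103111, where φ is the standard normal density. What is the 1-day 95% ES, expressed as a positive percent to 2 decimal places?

1.75%

Tail multiplier: φ(z)/(1−α) = 0.103111 / 0.05 = 2.062.
ES = −(-0.027%) + 0.837% × 2.062 = 1.753%.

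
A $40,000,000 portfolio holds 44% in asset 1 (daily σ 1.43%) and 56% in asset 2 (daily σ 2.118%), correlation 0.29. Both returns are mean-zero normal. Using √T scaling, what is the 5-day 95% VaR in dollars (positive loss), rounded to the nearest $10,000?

$2,200,000

σ_p = √(0.44²·1.43² + 0.56²·2.118² + 2·0.29·0.44·0.56·1.43·2.118) = 1.495%.
σ_{5d} = 1.495% × √5 = 3.343%.
z(95%) = 1.645.
VaR = 1.645 × 3.343% = 5.499%; on $40,000,000 that is $2,199,600.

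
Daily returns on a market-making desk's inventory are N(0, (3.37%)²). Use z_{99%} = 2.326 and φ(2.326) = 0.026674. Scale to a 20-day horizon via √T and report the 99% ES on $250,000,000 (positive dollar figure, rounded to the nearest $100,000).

$100,500,000

σ_{20d} = 3.37% × √20 = 15.071%.
ES multiplier = φ(z)/(1−α) = 0.026674/0.01 = 2.667.
ES = 15.071% × 2.667 = 40.194%; on $250,000,000: $100,485,000.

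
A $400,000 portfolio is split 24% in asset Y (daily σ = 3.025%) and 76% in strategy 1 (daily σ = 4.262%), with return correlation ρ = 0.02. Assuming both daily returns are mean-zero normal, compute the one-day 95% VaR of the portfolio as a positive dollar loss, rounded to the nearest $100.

$21,900

σ_p² = 0.24²·3.025² + 0.76²·4.262² + 2·0.02·0.24·0.76·3.025·4.262 = 11.1130 (%²).
σ_p = √11.1130 = 3.334%.
At 95%, z = 1.645.
VaR = 1.645 × 3.334% = 5.484%; on $400,000 that is $21,936.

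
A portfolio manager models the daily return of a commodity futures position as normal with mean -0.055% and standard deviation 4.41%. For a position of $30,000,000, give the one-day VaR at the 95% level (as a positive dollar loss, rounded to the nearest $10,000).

$2,190,000

At 95% one-sided, z = 1.645.
VaR = −μ + z·σ = −(-0.055%) + 1.645 × 4.41% = 7.309%.
On $30,000,000: 0.07309 × $30,000,000 = $2,192,700.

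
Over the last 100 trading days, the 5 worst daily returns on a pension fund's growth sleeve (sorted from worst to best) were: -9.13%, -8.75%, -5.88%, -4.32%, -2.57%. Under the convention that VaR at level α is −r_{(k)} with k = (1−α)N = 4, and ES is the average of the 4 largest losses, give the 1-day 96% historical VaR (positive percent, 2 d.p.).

k = 4; the 4th lowest return is -4.32%, so VaR = 4.32%.

4.32%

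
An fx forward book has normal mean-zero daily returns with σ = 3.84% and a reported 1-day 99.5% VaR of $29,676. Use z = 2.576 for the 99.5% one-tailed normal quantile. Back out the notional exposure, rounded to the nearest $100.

$300,000

VaR as a fraction of value: z·σ = 2.576 × 3.84% = 9.89184%.
Position = $29,676 / 0.0989184 = $300,005.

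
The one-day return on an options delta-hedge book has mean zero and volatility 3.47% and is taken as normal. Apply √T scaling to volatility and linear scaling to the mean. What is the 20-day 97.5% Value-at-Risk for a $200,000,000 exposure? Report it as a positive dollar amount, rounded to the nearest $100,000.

At 97.5%, z = 1.960.
σ_{20d} = 3.47% × √20 = 15.518%.
VaR = 1.960 × 15.518% = 30.415%.
On $200,000,000: 0.30415 × $200,000,000 = $60,830,000.

$60,800,000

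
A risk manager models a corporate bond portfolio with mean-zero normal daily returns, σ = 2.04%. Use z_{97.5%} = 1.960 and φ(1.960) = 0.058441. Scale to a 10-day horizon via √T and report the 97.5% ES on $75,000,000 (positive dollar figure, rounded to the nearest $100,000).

σ_{10d} = 2.04% × √10 = 6.451%.
ES multiplier = φ(z)/(1−α) = 0.058441/0.025 = 2.338.
ES = 6.451% × 2.338 = 15.082%; on $75,000,000: $11,311,500.

$11,300,000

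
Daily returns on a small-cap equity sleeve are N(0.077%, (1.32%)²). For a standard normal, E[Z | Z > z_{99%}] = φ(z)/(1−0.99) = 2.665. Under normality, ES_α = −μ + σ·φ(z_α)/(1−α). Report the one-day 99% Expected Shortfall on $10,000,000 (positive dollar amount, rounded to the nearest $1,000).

ES = −(0.077%) + 1.32% × 2.665 = 3.441%.
On $10,000,000: 0.03441 × $10,000,000 = $344,100.

$344,000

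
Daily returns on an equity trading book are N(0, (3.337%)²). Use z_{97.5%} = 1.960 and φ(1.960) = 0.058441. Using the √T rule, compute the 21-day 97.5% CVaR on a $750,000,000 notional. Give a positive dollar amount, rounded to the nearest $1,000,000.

$268,000,000

σ_{21d} = 3.337% × √21 = 15.292%.
ES multiplier = φ(z)/(1−α) = 0.058441/0.025 = 2.338.
ES = 15.292% × 2.338 = 35.753%; on $750,000,000: $268,147,500.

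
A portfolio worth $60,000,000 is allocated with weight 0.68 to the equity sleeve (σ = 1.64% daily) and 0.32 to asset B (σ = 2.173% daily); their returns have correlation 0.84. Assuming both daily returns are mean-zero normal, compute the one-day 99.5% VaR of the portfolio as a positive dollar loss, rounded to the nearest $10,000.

σ_p² = 0.68²·1.64² + 0.32²·2.173² + 2·0.84·0.68·0.32·1.64·2.173 = 3.0300 (%²).
σ_p = √3.0300 = 1.741%.
At 99.5%, z = 2.576.
VaR = 2.576 × 1.741% = 4.485%; on $60,000,000 that is $2,691,000.

$2,690,000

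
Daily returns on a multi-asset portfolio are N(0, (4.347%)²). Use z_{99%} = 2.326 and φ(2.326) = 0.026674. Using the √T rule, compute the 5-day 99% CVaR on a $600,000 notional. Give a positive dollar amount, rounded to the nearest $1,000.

$156,000

σ_{5d} = 4.347% × √5 = 9.720%.
ES multiplier = φ(z)/(1−α) = 0.026674/0.01 = 2.667.
ES = 9.720% × 2.667 = 25.923%; on $600,000: $155,538.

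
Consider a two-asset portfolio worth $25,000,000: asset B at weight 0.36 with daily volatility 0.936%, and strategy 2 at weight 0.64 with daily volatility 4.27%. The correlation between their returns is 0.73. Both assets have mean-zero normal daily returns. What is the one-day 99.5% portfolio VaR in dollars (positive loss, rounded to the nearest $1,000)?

$1,924,000

σ_p² = 0.36²·0.936² + 0.64²·4.27² + 2·0.73·0.36·0.64·0.936·4.27 = 8.9262 (%²).
σ_p = √8.9262 = 2.988%.
At 99.5%, z = 2.576.
VaR = 2.576 × 2.988% = 7.697%; on $25,000,000 that is $1,924,250.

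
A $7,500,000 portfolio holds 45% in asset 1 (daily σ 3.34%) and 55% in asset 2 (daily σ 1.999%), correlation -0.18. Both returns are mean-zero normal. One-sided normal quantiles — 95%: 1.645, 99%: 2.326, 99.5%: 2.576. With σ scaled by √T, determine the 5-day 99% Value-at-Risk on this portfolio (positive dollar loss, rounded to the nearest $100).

σ_p = √(0.45²·3.34² + 0.55²·1.999² + 2·-0.18·0.45·0.55·3.34·1.999) = 1.695%.
σ_{5d} = 1.695% × √5 = 3.790%.
VaR = 2.326 × 3.790% = 8.816%; on $7,500,000 that is $661,200.

$661,200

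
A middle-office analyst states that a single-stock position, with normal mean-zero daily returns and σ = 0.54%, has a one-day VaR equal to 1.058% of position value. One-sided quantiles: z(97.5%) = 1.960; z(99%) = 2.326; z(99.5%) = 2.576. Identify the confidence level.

Implied z = VaR/σ = 1.058 / 0.54 = 1.959.
This matches z(97.5%) = 1.960.

97.5%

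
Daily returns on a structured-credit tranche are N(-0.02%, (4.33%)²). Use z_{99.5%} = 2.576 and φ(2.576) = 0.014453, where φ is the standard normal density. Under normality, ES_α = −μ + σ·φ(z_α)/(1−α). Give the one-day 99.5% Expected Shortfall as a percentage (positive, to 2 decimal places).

12.54%

Tail multiplier: φ(z)/(1−α) = 0.014453 / 0.005 = 2.891.
ES = −(-0.02%) + 4.33% × 2.891 = 12.538%.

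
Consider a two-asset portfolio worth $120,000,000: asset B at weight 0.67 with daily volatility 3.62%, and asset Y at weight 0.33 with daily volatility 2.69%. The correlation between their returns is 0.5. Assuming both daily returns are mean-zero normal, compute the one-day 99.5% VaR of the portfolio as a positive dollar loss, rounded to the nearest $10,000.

$9,180,000

σ_p² = 0.67²·3.62² + 0.33²·2.69² + 2·0.5·0.67·0.33·3.62·2.69 = 8.8236 (%²).
σ_p = √8.8236 = 2.970%.
At 99.5%, z = 2.576.
VaR = 2.576 × 2.970% = 7.651%; on $120,000,000 that is $9,181,200.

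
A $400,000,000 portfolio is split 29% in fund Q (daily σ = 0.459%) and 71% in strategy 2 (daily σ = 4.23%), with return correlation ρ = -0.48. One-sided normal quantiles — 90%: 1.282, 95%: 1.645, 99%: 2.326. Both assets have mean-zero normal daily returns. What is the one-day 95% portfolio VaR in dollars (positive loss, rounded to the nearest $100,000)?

σ_p² = 0.29²·0.459² + 0.71²·4.23² + 2·-0.48·0.29·0.71·0.459·4.23 = 8.6538 (%²).
σ_p = √8.6538 = 2.942%.
VaR = 1.645 × 2.942% = 4.840%; on $400,000,000 that is $19,360,000.

$19,400,000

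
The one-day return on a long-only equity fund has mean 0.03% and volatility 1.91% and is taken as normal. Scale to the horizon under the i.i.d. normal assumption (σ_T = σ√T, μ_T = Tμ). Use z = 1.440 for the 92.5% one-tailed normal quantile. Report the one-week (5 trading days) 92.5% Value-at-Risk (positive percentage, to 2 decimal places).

6.00%

σ_{5d} = 1.91% × √5 = 4.271%; μ_{5d} = 5 × 0.03% = 0.150%.
VaR = −(0.150%) + 1.440 × 4.271% = 6.000%.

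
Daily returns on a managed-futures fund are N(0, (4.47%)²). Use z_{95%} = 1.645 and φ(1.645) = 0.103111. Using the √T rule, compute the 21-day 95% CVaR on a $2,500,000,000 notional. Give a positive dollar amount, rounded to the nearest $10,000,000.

$1,060,000,000

σ_{21d} = 4.47% × √21 = 20.484%.
ES multiplier = φ(z)/(1−α) = 0.103111/0.05 = 2.062.
ES = 20.484% × 2.062 = 42.238%; on $2,500,000,000: $1,055,950,000.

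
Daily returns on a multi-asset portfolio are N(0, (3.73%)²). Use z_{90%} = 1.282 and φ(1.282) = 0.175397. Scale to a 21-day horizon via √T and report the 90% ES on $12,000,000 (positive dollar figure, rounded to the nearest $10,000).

σ_{21d} = 3.73% × √21 = 17.093%.
ES multiplier = φ(z)/(1−α) = 0.175397/0.1 = 1.754.
ES = 17.093% × 1.754 = 29.981%; on $12,000,000: $3,597,720.

$3,600,000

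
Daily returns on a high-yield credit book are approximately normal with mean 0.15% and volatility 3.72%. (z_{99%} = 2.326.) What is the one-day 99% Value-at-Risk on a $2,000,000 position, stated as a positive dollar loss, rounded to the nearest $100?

$170,100

VaR = −μ + z·σ = −(0.15%) + 2.326 × 3.72% = 8.503%.
On $2,000,000: 0.08503 × $2,000,000 = $170,060.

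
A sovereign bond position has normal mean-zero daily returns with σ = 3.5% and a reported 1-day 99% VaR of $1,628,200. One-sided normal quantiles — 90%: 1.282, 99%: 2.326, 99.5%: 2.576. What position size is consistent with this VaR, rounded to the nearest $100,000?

$20,000,000

VaR as a fraction of value: z·σ = 2.326 × 3.5% = 8.141%.
Position = $1,628,200 / 0.08141 = $20,000,000.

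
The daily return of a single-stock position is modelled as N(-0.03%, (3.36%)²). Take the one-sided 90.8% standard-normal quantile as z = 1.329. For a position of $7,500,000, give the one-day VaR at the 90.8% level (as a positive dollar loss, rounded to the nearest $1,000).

$337,000

VaR = −μ + z·σ = −(-0.03%) + 1.329 × 3.36% = 4.495%.
On $7,500,000: 0.04495 × $7,500,000 = $337,125.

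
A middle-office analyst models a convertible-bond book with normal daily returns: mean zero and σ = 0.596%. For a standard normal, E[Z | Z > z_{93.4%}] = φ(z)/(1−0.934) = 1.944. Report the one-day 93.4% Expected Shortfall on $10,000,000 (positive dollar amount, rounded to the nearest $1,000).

$116,000

ES = 0.596% × 1.944 = 1.159%.
On $10,000,000: 0.01159 × $10,000,000 = $115,900.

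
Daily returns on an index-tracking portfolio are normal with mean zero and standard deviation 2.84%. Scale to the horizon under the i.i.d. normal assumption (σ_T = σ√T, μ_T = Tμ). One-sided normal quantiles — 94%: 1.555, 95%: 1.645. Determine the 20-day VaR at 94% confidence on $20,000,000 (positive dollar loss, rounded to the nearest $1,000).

σ_{20d} = 2.84% × √20 = 12.701%.
VaR = 1.555 × 12.701% = 19.750%.
On $20,000,000: 0.19750 × $20,000,000 = $3,950,000.

$3,950,000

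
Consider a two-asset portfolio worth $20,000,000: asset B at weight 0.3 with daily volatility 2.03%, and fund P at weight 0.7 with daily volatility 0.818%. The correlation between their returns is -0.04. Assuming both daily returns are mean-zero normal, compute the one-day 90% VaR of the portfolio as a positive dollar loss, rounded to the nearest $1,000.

σ_p² = 0.3²·2.03² + 0.7²·0.818² + 2·-0.04·0.3·0.7·2.03·0.818 = 0.6709 (%²).
σ_p = √0.6709 = 0.819%.
At 90%, z = 1.282.
VaR = 1.282 × 0.819% = 1.050%; on $20,000,000 that is $210,000.

$210,000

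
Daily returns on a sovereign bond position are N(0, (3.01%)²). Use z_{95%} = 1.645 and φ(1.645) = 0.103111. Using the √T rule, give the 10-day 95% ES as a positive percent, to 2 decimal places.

19.63%

σ_{10d} = 3.01% × √10 = 9.518%.
ES multiplier = φ(z)/(1−α) = 0.103111/0.05 = 2.062.
ES = 9.518% × 2.062 = 19.626%.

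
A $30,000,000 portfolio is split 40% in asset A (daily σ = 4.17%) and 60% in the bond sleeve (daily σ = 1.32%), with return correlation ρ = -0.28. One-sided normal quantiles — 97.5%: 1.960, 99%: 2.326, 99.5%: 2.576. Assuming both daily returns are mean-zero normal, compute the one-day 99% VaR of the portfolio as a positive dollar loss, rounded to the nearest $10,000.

$1,140,000

σ_p² = 0.4²·4.17² + 0.6²·1.32² + 2·-0.28·0.4·0.6·4.17·1.32 = 2.6697 (%²).
σ_p = √2.6697 = 1.634%.
VaR = 2.326 × 1.634% = 3.801%; on $30,000,000 that is $1,140,300.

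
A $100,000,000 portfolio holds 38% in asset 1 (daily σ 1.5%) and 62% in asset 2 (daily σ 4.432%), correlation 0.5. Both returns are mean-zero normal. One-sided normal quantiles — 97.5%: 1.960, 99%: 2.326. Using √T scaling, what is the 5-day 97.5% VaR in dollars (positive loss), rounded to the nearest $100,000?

σ_p = √(0.38²·1.5² + 0.62²·4.432² + 2·0.5·0.38·0.62·1.5·4.432) = 3.073%.
σ_{5d} = 3.073% × √5 = 6.871%.
VaR = 1.960 × 6.871% = 13.467%; on $100,000,000 that is $13,467,000.

$13,500,000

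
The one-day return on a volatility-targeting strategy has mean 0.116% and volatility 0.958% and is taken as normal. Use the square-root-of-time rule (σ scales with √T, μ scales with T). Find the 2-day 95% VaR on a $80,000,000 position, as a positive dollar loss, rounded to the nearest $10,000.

At 95%, z = 1.645.
σ_{2d} = 0.958% × √2 = 1.355%; μ_{2d} = 2 × 0.116% = 0.232%.
VaR = −(0.232%) + 1.645 × 1.355% = 1.997%.
On $80,000,000: 0.01997 × $80,000,000 = $1,597,600.

$1,600,000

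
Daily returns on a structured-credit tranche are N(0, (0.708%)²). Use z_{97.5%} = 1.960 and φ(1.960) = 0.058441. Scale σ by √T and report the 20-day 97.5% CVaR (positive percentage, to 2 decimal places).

σ_{20d} = 0.708% × √20 = 3.166%.
ES multiplier = φ(z)/(1−α) = 0.058441/0.025 = 2.338.
ES = 3.166% × 2.338 = 7.402%.

7.40%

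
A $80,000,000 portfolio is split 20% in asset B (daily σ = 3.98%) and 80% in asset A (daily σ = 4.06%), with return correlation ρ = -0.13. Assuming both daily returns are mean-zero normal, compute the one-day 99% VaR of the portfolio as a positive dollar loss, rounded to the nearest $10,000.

σ_p² = 0.2²·3.98² + 0.8²·4.06² + 2·-0.13·0.2·0.8·3.98·4.06 = 10.5109 (%²).
σ_p = √10.5109 = 3.242%.
At 99%, z = 2.326.
VaR = 2.326 × 3.242% = 7.541%; on $80,000,000 that is $6,032,800.

$6,030,000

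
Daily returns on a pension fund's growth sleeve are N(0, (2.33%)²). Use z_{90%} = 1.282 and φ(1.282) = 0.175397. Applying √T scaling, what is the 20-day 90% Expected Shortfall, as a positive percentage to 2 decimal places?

18.28%

σ_{20d} = 2.33% × √20 = 10.420%.
ES multiplier = φ(z)/(1−α) = 0.175397/0.1 = 1.754.
ES = 10.420% × 1.754 = 18.277%.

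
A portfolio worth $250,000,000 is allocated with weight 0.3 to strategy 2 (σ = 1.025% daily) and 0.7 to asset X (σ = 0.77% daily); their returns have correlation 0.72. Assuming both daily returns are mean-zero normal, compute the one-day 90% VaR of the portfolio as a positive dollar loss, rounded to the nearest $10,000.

$2,530,000

σ_p² = 0.3²·1.025² + 0.7²·0.77² + 2·0.72·0.3·0.7·1.025·0.77 = 0.6237 (%²).
σ_p = √0.6237 = 0.790%.
At 90%, z = 1.282.
VaR = 1.282 × 0.790% = 1.013%; on $250,000,000 that is $2,532,500.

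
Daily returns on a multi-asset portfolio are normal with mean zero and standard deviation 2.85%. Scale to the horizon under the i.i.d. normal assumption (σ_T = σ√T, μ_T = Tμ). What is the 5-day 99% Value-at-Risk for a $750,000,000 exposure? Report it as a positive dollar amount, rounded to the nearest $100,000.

$111,200,000

At 99%, z = 2.326.
σ_{5d} = 2.85% × √5 = 6.373%.
VaR = 2.326 × 6.373% = 14.824%.
On $750,000,000: 0.14824 × $750,000,000 = $111,180,000.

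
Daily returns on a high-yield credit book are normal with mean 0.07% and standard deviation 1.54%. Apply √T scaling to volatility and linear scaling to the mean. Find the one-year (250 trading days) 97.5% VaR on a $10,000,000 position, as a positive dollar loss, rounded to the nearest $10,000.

$3,020,000

At 97.5%, z = 1.960.
σ_{250d} = 1.54% × √250 = 24.350%; μ_{250d} = 250 × 0.07% = 17.500%.
VaR = −(17.500%) + 1.960 × 24.350% = 30.226%.
On $10,000,000: 0.30226 × $10,000,000 = $3,022,600.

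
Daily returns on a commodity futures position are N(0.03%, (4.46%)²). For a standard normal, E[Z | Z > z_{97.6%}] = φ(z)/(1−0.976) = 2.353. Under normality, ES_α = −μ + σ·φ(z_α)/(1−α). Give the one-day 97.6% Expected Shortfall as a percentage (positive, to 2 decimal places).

10.46%

ES = −(0.03%) + 4.46% × 2.353 = 10.464%.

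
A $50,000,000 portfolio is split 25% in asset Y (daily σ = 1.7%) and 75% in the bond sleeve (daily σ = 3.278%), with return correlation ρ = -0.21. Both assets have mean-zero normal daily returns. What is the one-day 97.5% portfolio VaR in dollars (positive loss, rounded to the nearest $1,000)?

$2,357,000

σ_p² = 0.25²·1.7² + 0.75²·3.278² + 2·-0.21·0.25·0.75·1.7·3.278 = 5.7860 (%²).
σ_p = √5.7860 = 2.405%.
At 97.5%, z = 1.960.
VaR = 1.960 × 2.405% = 4.714%; on $50,000,000 that is $2,357,000.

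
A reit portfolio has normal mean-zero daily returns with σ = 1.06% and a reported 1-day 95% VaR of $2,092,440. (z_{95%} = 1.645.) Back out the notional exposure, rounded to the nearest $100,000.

$120,000,000

VaR as a fraction of value: z·σ = 1.645 × 1.06% = 1.7437%.
Position = $2,092,440 / 0.017437 = $120,000,000.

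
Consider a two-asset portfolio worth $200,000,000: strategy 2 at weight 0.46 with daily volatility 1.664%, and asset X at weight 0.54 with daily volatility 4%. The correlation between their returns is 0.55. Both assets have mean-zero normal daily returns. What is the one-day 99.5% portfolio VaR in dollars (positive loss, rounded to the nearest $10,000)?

σ_p² = 0.46²·1.664² + 0.54²·4² + 2·0.55·0.46·0.54·1.664·4 = 7.0702 (%²).
σ_p = √7.0702 = 2.659%.
At 99.5%, z = 2.576.
VaR = 2.576 × 2.659% = 6.850%; on $200,000,000 that is $13,700,000.

$13,700,000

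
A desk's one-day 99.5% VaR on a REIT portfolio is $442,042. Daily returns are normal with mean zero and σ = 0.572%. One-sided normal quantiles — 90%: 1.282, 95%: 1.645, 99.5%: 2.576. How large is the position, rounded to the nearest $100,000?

VaR as a fraction of value: z·σ = 2.576 × 0.572% = 1.47347%.
Position = $442,042 / 0.0147347 = $30,000,027.

$30,000,000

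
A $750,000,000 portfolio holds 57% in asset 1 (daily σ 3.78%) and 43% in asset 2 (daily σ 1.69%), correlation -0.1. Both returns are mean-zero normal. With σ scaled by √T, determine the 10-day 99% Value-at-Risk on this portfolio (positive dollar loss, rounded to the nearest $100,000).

σ_p = √(0.57²·3.78² + 0.43²·1.69² + 2·-0.1·0.57·0.43·3.78·1.69) = 2.204%.
σ_{10d} = 2.204% × √10 = 6.970%.
z(99%) = 2.326.
VaR = 2.326 × 6.970% = 16.212%; on $750,000,000 that is $121,590,000.

$121,600,000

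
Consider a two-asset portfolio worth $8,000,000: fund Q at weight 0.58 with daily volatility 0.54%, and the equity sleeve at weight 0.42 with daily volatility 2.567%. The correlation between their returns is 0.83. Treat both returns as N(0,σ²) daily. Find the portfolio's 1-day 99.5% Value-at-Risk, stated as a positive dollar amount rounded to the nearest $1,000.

σ_p² = 0.58²·0.54² + 0.42²·2.567² + 2·0.83·0.58·0.42·0.54·2.567 = 1.8210 (%²).
σ_p = √1.8210 = 1.349%.
At 99.5%, z = 2.576.
VaR = 2.576 × 1.349% = 3.475%; on $8,000,000 that is $278,000.

$278,000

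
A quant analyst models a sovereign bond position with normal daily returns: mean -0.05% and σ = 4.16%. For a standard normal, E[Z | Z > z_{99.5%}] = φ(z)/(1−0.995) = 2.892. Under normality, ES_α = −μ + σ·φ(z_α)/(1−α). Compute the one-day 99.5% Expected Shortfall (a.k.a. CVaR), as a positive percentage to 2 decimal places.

12.08%

ES = −(-0.05%) + 4.16% × 2.892 = 12.081%.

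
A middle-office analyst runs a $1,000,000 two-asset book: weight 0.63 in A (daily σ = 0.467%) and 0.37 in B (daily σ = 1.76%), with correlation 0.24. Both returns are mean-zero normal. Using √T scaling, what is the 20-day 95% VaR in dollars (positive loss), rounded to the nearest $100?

$57,100

σ_p = √(0.63²·0.467² + 0.37²·1.76² + 2·0.24·0.63·0.37·0.467·1.76) = 0.776%.
σ_{20d} = 0.776% × √20 = 3.470%.
z(95%) = 1.645.
VaR = 1.645 × 3.470% = 5.708%; on $1,000,000 that is $57,080.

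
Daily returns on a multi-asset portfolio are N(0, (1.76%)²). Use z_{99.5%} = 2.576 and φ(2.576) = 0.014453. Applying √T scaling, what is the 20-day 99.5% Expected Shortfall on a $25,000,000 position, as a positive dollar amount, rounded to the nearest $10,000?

σ_{20d} = 1.76% × √20 = 7.871%.
ES multiplier = φ(z)/(1−α) = 0.014453/0.005 = 2.891.
ES = 7.871% × 2.891 = 22.755%; on $25,000,000: $5,688,750.

$5,690,000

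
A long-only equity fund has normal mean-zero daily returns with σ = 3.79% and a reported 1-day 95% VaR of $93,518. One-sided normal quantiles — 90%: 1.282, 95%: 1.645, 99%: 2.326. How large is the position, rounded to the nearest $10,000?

VaR as a fraction of value: z·σ = 1.645 × 3.79% = 6.23455%.
Position = $93,518 / 0.0623455 = $1,499,996.

$1,500,000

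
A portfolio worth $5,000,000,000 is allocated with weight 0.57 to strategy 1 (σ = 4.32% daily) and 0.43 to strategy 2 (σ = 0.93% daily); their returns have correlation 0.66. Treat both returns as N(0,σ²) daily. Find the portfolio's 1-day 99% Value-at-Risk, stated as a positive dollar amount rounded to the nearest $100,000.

σ_p² = 0.57²·4.32² + 0.43²·0.93² + 2·0.66·0.57·0.43·4.32·0.93 = 7.5232 (%²).
σ_p = √7.5232 = 2.743%.
At 99%, z = 2.326.
VaR = 2.326 × 2.743% = 6.380%; on $5,000,000,000 that is $319,000,000.

$319,000,000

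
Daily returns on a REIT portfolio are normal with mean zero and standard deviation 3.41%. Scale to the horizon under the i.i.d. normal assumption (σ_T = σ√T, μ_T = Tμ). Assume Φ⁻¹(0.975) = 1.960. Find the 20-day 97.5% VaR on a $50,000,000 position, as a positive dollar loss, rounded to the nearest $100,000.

$14,900,000

σ_{20d} = 3.41% × √20 = 15.250%.
VaR = 1.960 × 15.250% = 29.890%.
On $50,000,000: 0.29890 × $50,000,000 = $14,945,000.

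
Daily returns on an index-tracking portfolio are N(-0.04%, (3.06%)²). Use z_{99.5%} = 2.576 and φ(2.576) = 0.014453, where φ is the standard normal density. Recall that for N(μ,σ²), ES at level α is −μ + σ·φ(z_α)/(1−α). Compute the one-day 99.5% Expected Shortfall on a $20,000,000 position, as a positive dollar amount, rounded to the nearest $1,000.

Tail multiplier: φ(z)/(1−α) = 0.014453 / 0.005 = 2.891.
ES = −(-0.04%) + 3.06% × 2.891 = 8.886%.
On $20,000,000: 0.08886 × $20,000,000 = $1,777,200.

$1,777,000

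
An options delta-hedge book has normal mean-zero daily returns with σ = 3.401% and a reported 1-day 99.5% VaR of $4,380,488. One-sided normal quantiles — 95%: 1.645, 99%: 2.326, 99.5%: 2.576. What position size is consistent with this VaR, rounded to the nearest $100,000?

VaR as a fraction of value: z·σ = 2.576 × 3.401% = 8.76098%.
Position = $4,380,488 / 0.0876098 = $50,000,000.

$50,000,000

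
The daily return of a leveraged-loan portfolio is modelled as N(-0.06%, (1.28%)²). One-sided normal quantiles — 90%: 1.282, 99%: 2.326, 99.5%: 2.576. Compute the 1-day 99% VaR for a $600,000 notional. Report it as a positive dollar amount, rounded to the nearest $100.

$18,200

VaR = −μ + z·σ = −(-0.06%) + 2.326 × 1.28% = 3.037%.
On $600,000: 0.03037 × $600,000 = $18,222.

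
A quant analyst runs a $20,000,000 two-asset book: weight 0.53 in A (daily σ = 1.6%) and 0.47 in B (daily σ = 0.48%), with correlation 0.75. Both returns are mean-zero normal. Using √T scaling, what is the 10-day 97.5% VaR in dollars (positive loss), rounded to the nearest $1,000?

σ_p = √(0.53²·1.6² + 0.47²·0.48² + 2·0.75·0.53·0.47·1.6·0.48) = 1.028%.
σ_{10d} = 1.028% × √10 = 3.251%.
z(97.5%) = 1.960.
VaR = 1.960 × 3.251% = 6.372%; on $20,000,000 that is $1,274,400.

$1,274,000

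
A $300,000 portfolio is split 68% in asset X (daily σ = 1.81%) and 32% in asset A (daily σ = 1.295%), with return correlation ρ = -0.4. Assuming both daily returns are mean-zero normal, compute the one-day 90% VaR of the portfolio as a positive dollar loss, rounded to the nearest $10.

σ_p² = 0.68²·1.81² + 0.32²·1.295² + 2·-0.4·0.68·0.32·1.81·1.295 = 1.2786 (%²).
σ_p = √1.2786 = 1.131%.
At 90%, z = 1.282.
VaR = 1.282 × 1.131% = 1.450%; on $300,000 that is $4,350.

$4,350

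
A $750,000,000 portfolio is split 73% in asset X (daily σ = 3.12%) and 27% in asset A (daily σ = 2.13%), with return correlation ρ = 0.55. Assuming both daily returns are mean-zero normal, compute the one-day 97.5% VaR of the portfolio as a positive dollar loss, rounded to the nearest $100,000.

$38,800,000

σ_p² = 0.73²·3.12² + 0.27²·2.13² + 2·0.55·0.73·0.27·3.12·2.13 = 6.9590 (%²).
σ_p = √6.9590 = 2.638%.
At 97.5%, z = 1.960.
VaR = 1.960 × 2.638% = 5.170%; on $750,000,000 that is $38,775,000.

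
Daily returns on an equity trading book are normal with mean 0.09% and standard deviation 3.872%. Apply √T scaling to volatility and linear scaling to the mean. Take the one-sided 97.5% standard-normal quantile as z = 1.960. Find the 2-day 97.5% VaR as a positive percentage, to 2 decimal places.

σ_{2d} = 3.872% × √2 = 5.476%; μ_{2d} = 2 × 0.09% = 0.180%.
VaR = −(0.180%) + 1.960 × 5.476% = 10.553%.

10.55%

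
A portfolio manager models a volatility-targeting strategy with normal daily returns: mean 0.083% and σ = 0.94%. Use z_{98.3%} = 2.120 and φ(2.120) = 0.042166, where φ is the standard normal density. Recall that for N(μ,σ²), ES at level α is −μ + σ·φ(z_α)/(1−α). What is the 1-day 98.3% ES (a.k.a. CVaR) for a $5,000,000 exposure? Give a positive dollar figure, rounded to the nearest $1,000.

$112,000

Tail multiplier: φ(z)/(1−α) = 0.042166 / 0.017 = 2.480.
ES = −(0.083%) + 0.94% × 2.480 = 2.248%.
On $5,000,000: 0.02248 × $5,000,000 = $112,400.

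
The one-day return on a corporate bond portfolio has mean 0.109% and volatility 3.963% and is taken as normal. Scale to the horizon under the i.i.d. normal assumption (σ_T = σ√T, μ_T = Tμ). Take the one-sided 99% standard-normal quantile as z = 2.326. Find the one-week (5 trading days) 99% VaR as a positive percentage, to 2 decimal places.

20.07%

σ_{5d} = 3.963% × √5 = 8.862%; μ_{5d} = 5 × 0.109% = 0.545%.
VaR = −(0.545%) + 2.326 × 8.862% = 20.068%.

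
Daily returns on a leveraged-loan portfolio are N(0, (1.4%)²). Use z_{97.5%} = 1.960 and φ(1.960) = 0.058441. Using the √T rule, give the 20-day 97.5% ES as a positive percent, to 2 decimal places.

14.64%

σ_{20d} = 1.4% × √20 = 6.261%.
ES multiplier = φ(z)/(1−α) = 0.058441/0.025 = 2.338.
ES = 6.261% × 2.338 = 14.638%.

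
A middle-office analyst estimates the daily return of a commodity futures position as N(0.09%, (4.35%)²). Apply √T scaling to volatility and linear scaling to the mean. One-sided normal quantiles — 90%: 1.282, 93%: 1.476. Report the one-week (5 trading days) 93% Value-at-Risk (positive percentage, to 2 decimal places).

σ_{5d} = 4.35% × √5 = 9.727%; μ_{5d} = 5 × 0.09% = 0.450%.
VaR = −(0.450%) + 1.476 × 9.727% = 13.907%.

13.91%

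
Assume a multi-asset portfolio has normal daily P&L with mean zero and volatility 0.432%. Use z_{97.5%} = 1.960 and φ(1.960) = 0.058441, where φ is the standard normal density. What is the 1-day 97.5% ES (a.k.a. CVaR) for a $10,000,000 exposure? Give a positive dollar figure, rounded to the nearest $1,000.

Tail multiplier: φ(z)/(1−α) = 0.058441 / 0.025 = 2.338.
ES = 0.432% × 2.338 = 1.010%.
On $10,000,000: 0.01010 × $10,000,000 = $101,000.

$101,000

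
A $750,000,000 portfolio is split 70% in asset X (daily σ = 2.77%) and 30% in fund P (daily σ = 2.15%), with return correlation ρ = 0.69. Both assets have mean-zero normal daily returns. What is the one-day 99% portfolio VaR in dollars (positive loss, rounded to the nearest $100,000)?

$42,400,000

σ_p² = 0.7²·2.77² + 0.3²·2.15² + 2·0.69·0.7·0.3·2.77·2.15 = 5.9016 (%²).
σ_p = √5.9016 = 2.429%.
At 99%, z = 2.326.
VaR = 2.326 × 2.429% = 5.650%; on $750,000,000 that is $42,375,000.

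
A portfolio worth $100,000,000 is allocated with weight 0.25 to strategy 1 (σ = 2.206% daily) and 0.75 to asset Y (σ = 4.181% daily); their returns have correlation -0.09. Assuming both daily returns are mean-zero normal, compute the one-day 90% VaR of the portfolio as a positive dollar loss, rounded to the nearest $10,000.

σ_p² = 0.25²·2.206² + 0.75²·4.181² + 2·-0.09·0.25·0.75·2.206·4.181 = 9.8258 (%²).
σ_p = √9.8258 = 3.135%.
At 90%, z = 1.282.
VaR = 1.282 × 3.135% = 4.019%; on $100,000,000 that is $4,019,000.

$4,020,000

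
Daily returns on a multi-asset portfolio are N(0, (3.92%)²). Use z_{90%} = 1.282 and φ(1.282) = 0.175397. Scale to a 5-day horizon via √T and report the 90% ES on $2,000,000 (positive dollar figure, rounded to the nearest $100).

$307,500

σ_{5d} = 3.92% × √5 = 8.765%.
ES multiplier = φ(z)/(1−α) = 0.175397/0.1 = 1.754.
ES = 8.765% × 1.754 = 15.374%; on $2,000,000: $307,480.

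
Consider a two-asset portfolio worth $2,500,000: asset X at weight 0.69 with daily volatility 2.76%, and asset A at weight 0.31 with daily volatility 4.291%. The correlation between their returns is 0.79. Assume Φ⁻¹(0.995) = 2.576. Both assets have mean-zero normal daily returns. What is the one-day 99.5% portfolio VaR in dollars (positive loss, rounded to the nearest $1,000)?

σ_p² = 0.69²·2.76² + 0.31²·4.291² + 2·0.79·0.69·0.31·2.76·4.291 = 9.3987 (%²).
σ_p = √9.3987 = 3.066%.
VaR = 2.576 × 3.066% = 7.898%; on $2,500,000 that is $197,450.

$197,000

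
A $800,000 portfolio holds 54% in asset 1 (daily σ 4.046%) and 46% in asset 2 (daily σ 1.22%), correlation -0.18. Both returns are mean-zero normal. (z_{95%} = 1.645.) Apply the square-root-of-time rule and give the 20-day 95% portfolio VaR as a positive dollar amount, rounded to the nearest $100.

$126,900

σ_p = √(0.54²·4.046² + 0.46²·1.22² + 2·-0.18·0.54·0.46·4.046·1.22) = 2.156%.
σ_{20d} = 2.156% × √20 = 9.642%.
VaR = 1.645 × 9.642% = 15.861%; on $800,000 that is $126,888.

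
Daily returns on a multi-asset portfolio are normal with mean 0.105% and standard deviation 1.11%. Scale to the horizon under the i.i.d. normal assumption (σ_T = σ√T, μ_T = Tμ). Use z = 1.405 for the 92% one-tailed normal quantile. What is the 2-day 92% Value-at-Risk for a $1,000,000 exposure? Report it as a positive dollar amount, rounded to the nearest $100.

σ_{2d} = 1.11% × √2 = 1.570%; μ_{2d} = 2 × 0.105% = 0.210%.
VaR = −(0.210%) + 1.405 × 1.570% = 1.996%.
On $1,000,000: 0.01996 × $1,000,000 = $19,960.

$20,000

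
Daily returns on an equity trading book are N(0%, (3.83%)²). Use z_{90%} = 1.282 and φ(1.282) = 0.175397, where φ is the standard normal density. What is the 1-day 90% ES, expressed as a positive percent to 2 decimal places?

Tail multiplier: φ(z)/(1−α) = 0.175397 / 0.1 = 1.754.
ES = 3.83% × 1.754 = 6.718%.

6.72%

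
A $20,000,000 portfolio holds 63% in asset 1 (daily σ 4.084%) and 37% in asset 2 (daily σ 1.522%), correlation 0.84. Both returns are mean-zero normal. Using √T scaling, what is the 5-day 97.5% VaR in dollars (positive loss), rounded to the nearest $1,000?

σ_p = √(0.63²·4.084² + 0.37²·1.522² + 2·0.84·0.63·0.37·4.084·1.522) = 3.061%.
σ_{5d} = 3.061% × √5 = 6.845%.
z(97.5%) = 1.960.
VaR = 1.960 × 6.845% = 13.416%; on $20,000,000 that is $2,683,200.

$2,683,000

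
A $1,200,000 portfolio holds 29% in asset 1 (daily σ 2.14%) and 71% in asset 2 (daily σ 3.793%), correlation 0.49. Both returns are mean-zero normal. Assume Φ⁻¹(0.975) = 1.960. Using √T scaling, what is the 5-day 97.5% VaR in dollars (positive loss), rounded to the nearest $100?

σ_p = √(0.29²·2.14² + 0.71²·3.793² + 2·0.49·0.29·0.71·2.14·3.793) = 3.046%.
σ_{5d} = 3.046% × √5 = 6.811%.
VaR = 1.960 × 6.811% = 13.350%; on $1,200,000 that is $160,200.

$160,200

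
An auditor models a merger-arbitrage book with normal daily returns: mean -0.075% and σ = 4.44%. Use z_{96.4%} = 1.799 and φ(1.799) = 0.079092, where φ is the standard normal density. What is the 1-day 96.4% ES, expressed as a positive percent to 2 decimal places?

9.83%

Tail multiplier: φ(z)/(1−α) = 0.079092 / 0.036 = 2.197.
ES = −(-0.075%) + 4.44% × 2.197 = 9.830%.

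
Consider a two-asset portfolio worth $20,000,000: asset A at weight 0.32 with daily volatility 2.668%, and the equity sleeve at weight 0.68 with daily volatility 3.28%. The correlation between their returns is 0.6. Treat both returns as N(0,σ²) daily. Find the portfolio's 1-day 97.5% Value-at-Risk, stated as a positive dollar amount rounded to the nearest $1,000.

σ_p² = 0.32²·2.668² + 0.68²·3.28² + 2·0.6·0.32·0.68·2.668·3.28 = 7.9887 (%²).
σ_p = √7.9887 = 2.826%.
At 97.5%, z = 1.960.
VaR = 1.960 × 2.826% = 5.539%; on $20,000,000 that is $1,107,800.

$1,108,000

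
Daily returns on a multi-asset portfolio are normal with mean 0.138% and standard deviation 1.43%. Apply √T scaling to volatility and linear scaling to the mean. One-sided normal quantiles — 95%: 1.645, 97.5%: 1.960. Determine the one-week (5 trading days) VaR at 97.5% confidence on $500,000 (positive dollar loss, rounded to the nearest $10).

σ_{5d} = 1.43% × √5 = 3.198%; μ_{5d} = 5 × 0.138% = 0.690%.
VaR = −(0.690%) + 1.960 × 3.198% = 5.578%.
On $500,000: 0.05578 × $500,000 = $27,890.

$27,890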